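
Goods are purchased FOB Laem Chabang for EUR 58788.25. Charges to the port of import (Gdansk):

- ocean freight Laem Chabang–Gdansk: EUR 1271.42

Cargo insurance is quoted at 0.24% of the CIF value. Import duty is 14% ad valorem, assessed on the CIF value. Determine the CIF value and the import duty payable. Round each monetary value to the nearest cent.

Let C be the CIF value. C = FOB price + freight + 0.24% × C
C − 0.24% × C = 58788.25 + 1271.42
0.9976 × C = 60059.67
C = 60059.67 / 0.9976 = 60204.16
Insurance premium = 0.24% × 60204.16 = 144.49
Import duty = 60204.16 × 14% = 8428.58

CIF value: EUR 60204.16; import duty: EUR 8428.58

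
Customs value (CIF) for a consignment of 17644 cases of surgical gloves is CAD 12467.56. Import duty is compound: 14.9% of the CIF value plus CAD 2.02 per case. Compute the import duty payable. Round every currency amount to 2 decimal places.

Ad valorem component: 12467.56 × 14.9% = 1857.67
Specific component: 17644 × 2.02 = 35640.88
Import duty = 1857.67 + 35640.88 = 37498.55

Import duty: CAD 37498.55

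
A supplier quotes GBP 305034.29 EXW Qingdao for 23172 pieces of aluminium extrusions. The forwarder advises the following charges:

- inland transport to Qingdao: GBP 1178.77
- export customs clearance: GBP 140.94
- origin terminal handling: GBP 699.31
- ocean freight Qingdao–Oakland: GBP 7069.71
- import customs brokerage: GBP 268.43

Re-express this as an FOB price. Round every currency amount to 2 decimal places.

Not relevant to the conversion: freight, brokerage — on the buyer under both terms; not part of either seller's price.
From EXW to FOB, the seller additionally bears: inland to port, export clearance, origin terminal.
FOB price = 305034.29 + 1178.77 + 140.94 + 699.31 = 307053.31

FOB price: GBP 307053.31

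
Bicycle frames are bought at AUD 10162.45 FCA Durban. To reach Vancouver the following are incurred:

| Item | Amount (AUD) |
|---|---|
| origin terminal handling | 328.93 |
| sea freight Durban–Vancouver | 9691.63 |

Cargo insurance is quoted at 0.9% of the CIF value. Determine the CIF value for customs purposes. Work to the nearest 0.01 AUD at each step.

Let C be the CIF value. C = FCA price + pre-shipment costs + freight + 0.9% × C
C − 0.9% × C = 10162.45 + 328.93 + 9691.63
0.991 × C = 20183.01
C = 20183.01 / 0.991 = 20366.31
Insurance premium = 0.9% × 20366.31 = 183.30

CIF value: AUD 20366.31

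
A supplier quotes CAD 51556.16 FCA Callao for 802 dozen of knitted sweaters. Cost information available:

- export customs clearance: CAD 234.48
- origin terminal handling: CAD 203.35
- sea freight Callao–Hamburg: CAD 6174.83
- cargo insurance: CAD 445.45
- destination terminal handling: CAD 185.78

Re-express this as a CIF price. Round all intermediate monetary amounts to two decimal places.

CIF price: CAD 58379.79

Not relevant to the conversion: export clearance — on the seller under both FCA and CIF; already in the FCA price and stays in the CIF price. destination terminal — on the buyer under both terms; not part of either seller's price.
From FCA to CIF, the seller additionally bears: origin terminal, freight, insurance.
CIF price = 51556.16 + 203.35 + 6174.83 + 445.45 = 58379.79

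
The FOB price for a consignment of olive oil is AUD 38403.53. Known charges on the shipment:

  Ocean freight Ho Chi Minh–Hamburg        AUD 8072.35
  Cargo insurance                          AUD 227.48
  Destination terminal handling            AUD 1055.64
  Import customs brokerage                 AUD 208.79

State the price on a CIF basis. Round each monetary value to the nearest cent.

CIF price: AUD 46703.36

Not relevant to the conversion: brokerage, destination terminal — on the buyer under both terms; not part of either seller's price.
From FOB to CIF, the seller additionally bears: freight, insurance.
CIF price = 38403.53 + 8072.35 + 227.48 = 46703.36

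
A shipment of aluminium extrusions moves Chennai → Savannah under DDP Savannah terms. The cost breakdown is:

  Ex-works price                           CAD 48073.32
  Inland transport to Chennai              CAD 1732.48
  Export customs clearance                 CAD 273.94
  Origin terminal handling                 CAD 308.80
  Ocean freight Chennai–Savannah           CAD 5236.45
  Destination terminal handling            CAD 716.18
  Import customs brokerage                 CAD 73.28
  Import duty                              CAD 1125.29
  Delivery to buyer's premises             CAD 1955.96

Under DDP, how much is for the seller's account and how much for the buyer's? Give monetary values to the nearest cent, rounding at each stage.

Seller: CAD 59495.70; buyer: CAD 0.00

DDP: the seller bears all costs including import duty.
Seller's account: goods 48073.32 + inland to port 1732.48 + export clearance 273.94 + origin terminal 308.80 + freight 5236.45 + destination terminal 716.18 + brokerage 73.28 + duty 1125.29 + delivery 1955.96 = 59495.70
Buyer's account: 0.00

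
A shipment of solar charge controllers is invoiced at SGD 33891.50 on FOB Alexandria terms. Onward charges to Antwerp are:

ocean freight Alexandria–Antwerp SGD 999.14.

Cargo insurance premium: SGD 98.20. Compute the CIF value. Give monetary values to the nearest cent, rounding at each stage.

CIF = FOB price + freight + insurance
CIF = 33891.50 + 999.14 + 98.20 = 34988.84

CIF value: SGD 34988.84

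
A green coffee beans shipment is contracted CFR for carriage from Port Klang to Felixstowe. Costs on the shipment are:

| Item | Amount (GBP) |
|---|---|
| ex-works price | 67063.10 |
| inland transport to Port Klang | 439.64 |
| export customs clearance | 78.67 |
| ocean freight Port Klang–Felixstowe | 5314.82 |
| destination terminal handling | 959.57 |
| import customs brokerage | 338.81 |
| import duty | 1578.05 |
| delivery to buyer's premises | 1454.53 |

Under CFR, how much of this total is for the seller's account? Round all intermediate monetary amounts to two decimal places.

Seller's account: GBP 72896.23

CFR: the seller pays costs through ocean freight to the destination port, but not insurance.
Seller's account: goods 67063.10 + inland to port 439.64 + export clearance 78.67 + freight 5314.82 = 72896.23
Buyer's account: destination terminal 959.57 + brokerage 338.81 + duty 1578.05 + delivery 1454.53 = 4330.96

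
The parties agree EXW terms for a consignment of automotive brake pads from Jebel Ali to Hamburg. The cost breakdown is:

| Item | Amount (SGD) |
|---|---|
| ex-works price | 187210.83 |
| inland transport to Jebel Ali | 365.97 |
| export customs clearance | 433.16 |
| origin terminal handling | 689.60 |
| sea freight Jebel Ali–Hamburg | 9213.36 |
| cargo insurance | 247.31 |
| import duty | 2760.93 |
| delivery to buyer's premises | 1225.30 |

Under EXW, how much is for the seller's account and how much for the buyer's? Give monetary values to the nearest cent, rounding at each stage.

EXW: the seller makes goods available at their premises; the buyer bears all onward costs.
Seller's account: goods 187210.83 = 187210.83
Buyer's account: inland to port 365.97 + export clearance 433.16 + origin terminal 689.60 + freight 9213.36 + insurance 247.31 + duty 2760.93 + delivery 1225.30 = 14935.63

Seller: SGD 187210.83; buyer: SGD 14935.63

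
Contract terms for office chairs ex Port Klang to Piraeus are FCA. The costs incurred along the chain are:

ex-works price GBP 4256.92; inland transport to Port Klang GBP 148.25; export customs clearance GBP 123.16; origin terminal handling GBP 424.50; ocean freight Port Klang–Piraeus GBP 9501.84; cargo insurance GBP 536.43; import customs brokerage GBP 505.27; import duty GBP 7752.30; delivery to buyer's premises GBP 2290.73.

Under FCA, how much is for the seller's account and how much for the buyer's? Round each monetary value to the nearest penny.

FCA: the seller delivers export-cleared goods to the carrier; the buyer bears costs from that point.
Seller's account: goods 4256.92 + inland to port 148.25 + export clearance 123.16 = 4528.33
Buyer's account: origin terminal 424.50 + freight 9501.84 + insurance 536.43 + brokerage 505.27 + duty 7752.30 + delivery 2290.73 = 21011.07

Seller: GBP 4528.33; buyer: GBP 21011.07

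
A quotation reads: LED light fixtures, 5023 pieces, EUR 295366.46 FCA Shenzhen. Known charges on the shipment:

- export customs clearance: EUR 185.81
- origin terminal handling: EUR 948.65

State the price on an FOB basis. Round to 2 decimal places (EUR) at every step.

FOB price: EUR 296315.11

Not relevant to the conversion: export clearance — on the seller under both FCA and FOB; already in the FCA price and stays in the FOB price.
From FCA to FOB, the seller additionally bears: origin terminal.
FOB price = 295366.46 + 948.65 = 296315.11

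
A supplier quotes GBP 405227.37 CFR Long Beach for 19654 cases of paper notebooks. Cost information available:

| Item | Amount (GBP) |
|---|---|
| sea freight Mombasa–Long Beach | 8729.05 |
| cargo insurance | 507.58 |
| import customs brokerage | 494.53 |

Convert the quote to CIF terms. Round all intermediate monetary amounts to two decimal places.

CIF price: GBP 405734.95

Not relevant to the conversion: freight — on the seller under both CFR and CIF; already in the CFR price and stays in the CIF price. brokerage — on the buyer under both terms; not part of either seller's price.
From CFR to CIF, the seller additionally bears: insurance.
CIF price = 405227.37 + 507.58 = 405734.95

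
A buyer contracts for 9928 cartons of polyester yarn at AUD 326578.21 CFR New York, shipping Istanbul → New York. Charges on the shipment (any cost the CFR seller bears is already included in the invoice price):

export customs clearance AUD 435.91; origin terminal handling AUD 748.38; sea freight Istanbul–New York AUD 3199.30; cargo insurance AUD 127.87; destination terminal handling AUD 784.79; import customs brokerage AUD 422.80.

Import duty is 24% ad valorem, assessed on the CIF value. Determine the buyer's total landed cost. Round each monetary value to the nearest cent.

CFR: the seller pays costs through ocean freight to the destination port, but not insurance.
Already in the invoice (seller's account under CFR): export clearance, origin terminal, freight — exclude.
CIF value = CFR price + insurance = 326578.21 + 127.87 = 326706.08
Import duty = 326706.08 × 24% = 78409.46
Buyer bears: insurance 127.87 + destination terminal 784.79 + brokerage 422.80 + duty 78409.46 = 79744.92
Landed cost = invoice 326578.21 + 79744.92 = 406323.13

Total landed cost: AUD 406323.13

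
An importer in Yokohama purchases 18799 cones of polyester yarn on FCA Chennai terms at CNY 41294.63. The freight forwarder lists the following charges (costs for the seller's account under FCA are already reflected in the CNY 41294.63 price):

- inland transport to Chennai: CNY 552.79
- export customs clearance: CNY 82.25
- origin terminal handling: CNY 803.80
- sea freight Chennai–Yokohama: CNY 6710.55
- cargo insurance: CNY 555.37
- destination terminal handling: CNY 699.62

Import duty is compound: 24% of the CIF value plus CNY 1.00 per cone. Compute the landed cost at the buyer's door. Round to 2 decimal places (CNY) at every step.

FCA: the seller delivers export-cleared goods to the carrier; the buyer bears costs from that point.
Already in the invoice (seller's account under FCA): inland to port, export clearance — exclude.
CIF value = FCA price + origin terminal + freight + insurance = 41294.63 + 803.80 + 6710.55 + 555.37 = 49364.35
Ad valorem component: 49364.35 × 24% = 11847.44
Specific component: 18799 × 1.00 = 18799.00
Import duty = 11847.44 + 18799.00 = 30646.44
Buyer bears: origin terminal 803.80 + freight 6710.55 + insurance 555.37 + destination terminal 699.62 + duty 30646.44 = 39415.78
Landed cost = invoice 41294.63 + 39415.78 = 80710.41

Total landed cost: CNY 80710.41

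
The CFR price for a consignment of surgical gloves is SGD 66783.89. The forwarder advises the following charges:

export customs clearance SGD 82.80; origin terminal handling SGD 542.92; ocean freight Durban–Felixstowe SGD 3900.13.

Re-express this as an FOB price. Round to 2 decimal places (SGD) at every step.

FOB price: SGD 62883.76

Not relevant to the conversion: export clearance, origin terminal — on the seller under both CFR and FOB; already in the CFR price and stays in the FOB price.
From CFR to FOB, the seller no longer bears: freight.
FOB price = 66783.89 − 3900.13 = 62883.76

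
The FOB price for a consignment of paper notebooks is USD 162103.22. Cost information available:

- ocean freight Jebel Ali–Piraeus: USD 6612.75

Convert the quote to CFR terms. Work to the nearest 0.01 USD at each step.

From FOB to CFR, the seller additionally bears: freight.
CFR price = 162103.22 + 6612.75 = 168715.97

CFR price: USD 168715.97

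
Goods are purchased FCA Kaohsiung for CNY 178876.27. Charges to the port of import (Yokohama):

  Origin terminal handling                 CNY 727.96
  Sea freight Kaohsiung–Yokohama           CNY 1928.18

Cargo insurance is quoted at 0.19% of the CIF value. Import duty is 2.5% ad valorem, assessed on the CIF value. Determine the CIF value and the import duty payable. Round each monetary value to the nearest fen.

CIF value: CNY 181877.98; import duty: CNY 4546.95

Let C be the CIF value. C = FCA price + pre-shipment costs + freight + 0.19% × C
C − 0.19% × C = 178876.27 + 727.96 + 1928.18
0.9981 × C = 181532.41
C = 181532.41 / 0.9981 = 181877.98
Insurance premium = 0.19% × 181877.98 = 345.57
Import duty = 181877.98 × 2.5% = 4546.95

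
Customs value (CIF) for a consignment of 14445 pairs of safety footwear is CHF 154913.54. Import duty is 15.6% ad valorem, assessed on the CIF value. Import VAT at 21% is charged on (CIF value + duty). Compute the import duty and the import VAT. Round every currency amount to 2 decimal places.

Import duty = 154913.54 × 15.6% = 24166.51
VAT base = CIF + duty = 154913.54 + 24166.51 = 179080.05
Import VAT = 179080.05 × 21% = 37606.81

Import duty: CHF 24166.51; import VAT: CHF 37606.81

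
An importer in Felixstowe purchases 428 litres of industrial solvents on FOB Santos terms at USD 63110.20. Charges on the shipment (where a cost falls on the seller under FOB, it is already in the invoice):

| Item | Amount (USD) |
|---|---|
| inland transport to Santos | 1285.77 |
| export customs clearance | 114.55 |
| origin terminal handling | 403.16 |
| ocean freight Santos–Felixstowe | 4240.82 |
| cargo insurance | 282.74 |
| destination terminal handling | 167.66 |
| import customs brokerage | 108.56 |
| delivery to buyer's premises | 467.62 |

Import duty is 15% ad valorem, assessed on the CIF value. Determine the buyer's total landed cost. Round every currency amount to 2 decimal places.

Total landed cost: USD 78522.66

FOB: the seller bears costs until goods are on board at the origin port; the buyer bears freight, insurance and all costs thereafter.
Already in the invoice (seller's account under FOB): inland to port, export clearance, origin terminal — exclude.
CIF value = FOB price + freight + insurance = 63110.20 + 4240.82 + 282.74 = 67633.76
Import duty = 67633.76 × 15% = 10145.06
Buyer bears: freight 4240.82 + insurance 282.74 + destination terminal 167.66 + brokerage 108.56 + delivery 467.62 + duty 10145.06 = 15412.46
Landed cost = invoice 63110.20 + 15412.46 = 78522.66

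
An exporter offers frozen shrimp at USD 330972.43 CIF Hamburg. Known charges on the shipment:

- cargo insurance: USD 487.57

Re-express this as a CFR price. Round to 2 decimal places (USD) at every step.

CFR price: USD 330484.86

From CIF to CFR, the seller no longer bears: insurance.
CFR price = 330972.43 − 487.57 = 330484.86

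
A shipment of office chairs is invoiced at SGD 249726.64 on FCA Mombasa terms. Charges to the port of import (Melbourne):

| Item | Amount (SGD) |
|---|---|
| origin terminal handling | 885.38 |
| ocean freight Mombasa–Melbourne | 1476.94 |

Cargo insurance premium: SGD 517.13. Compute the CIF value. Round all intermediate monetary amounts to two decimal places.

CIF value: SGD 252606.09

CIF = FCA price + pre-shipment costs + freight + insurance
CIF = 249726.64 + 885.38 + 1476.94 + 517.13 = 252606.09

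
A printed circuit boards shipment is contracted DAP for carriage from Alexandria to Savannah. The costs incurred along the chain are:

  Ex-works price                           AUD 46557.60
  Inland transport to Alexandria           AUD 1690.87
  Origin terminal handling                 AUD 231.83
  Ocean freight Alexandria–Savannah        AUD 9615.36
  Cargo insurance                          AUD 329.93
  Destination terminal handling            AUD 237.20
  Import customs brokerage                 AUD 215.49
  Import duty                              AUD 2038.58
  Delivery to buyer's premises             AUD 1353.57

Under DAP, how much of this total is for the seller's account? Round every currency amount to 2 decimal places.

Seller's account: AUD 60016.36

DAP: the seller bears all costs to the named destination except import duty and clearance.
Seller's account: goods 46557.60 + inland to port 1690.87 + origin terminal 231.83 + freight 9615.36 + insurance 329.93 + destination terminal 237.20 + delivery 1353.57 = 60016.36
Buyer's account: brokerage 215.49 + duty 2038.58 = 2254.07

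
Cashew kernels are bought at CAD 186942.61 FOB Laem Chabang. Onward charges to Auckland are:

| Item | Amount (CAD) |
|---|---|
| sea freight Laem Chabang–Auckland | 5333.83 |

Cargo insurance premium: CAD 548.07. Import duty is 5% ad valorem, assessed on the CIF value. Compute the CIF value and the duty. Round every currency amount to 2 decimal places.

CIF value: CAD 192824.51; import duty: CAD 9641.23

CIF = FOB price + freight + insurance
CIF = 186942.61 + 5333.83 + 548.07 = 192824.51
Import duty = 192824.51 × 5% = 9641.23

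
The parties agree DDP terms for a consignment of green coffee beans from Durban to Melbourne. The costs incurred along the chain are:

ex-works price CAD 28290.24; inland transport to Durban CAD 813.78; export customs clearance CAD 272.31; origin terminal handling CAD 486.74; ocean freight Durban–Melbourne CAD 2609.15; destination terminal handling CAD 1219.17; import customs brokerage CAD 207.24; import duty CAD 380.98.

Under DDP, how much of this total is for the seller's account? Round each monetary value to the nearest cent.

Seller's account: CAD 34279.61

DDP: the seller bears all costs including import duty.
Seller's account: goods 28290.24 + inland to port 813.78 + export clearance 272.31 + origin terminal 486.74 + freight 2609.15 + destination terminal 1219.17 + brokerage 207.24 + duty 380.98 = 34279.61
Buyer's account: 0.00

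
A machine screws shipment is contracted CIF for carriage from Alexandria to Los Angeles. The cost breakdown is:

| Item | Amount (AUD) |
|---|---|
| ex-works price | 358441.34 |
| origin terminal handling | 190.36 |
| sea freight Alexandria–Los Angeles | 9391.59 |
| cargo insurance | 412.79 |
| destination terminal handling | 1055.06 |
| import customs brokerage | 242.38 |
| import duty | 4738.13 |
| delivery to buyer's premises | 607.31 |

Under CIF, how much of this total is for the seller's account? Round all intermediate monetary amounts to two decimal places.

CIF: the seller pays costs through ocean freight and marine insurance to the destination port.
Seller's account: goods 358441.34 + origin terminal 190.36 + freight 9391.59 + insurance 412.79 = 368436.08
Buyer's account: destination terminal 1055.06 + brokerage 242.38 + duty 4738.13 + delivery 607.31 = 6642.88

Seller's account: AUD 368436.08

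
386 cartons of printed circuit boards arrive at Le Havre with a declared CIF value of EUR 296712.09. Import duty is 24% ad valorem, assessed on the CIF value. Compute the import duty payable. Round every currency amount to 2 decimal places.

Import duty: EUR 71210.90

Import duty = 296712.09 × 24% = 71210.90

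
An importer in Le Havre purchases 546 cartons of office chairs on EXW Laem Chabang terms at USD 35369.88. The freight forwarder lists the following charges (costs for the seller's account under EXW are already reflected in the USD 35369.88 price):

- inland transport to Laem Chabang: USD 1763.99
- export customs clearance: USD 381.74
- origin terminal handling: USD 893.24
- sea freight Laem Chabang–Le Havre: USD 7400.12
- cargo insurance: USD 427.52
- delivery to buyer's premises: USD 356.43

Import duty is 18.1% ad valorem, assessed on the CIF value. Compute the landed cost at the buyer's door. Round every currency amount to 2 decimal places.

Total landed cost: USD 54961.72

EXW: the seller makes goods available at their premises; the buyer bears all onward costs.
CIF value = EXW price + inland to port + export clearance + origin terminal + freight + insurance = 35369.88 + 1763.99 + 381.74 + 893.24 + 7400.12 + 427.52 = 46236.49
Import duty = 46236.49 × 18.1% = 8368.80
Buyer bears: inland to port 1763.99 + export clearance 381.74 + origin terminal 893.24 + freight 7400.12 + insurance 427.52 + delivery 356.43 + duty 8368.80 = 19591.84
Landed cost = invoice 35369.88 + 19591.84 = 54961.72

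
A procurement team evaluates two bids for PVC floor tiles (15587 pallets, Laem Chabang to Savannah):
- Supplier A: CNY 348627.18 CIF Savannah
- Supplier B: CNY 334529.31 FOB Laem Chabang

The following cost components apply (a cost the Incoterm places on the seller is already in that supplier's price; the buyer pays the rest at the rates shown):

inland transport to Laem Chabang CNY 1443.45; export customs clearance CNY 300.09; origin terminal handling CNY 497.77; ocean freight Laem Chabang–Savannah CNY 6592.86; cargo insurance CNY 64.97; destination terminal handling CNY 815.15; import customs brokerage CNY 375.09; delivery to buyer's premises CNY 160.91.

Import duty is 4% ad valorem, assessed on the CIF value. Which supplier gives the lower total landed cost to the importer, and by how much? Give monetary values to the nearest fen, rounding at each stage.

Supplier A (CIF):
The CIF price already equals the CIF value: 348627.18
Import duty = 348627.18 × 4% = 13945.09
Buyer bears (A): 815.15 + 375.09 + 160.91 = 1351.15
Landed cost (A) = invoice 348627.18 + 1351.15 + duty 13945.09 = 363923.42
Supplier B (FOB):
CIF value = FOB price + freight + insurance = 334529.31 + 6592.86 + 64.97 = 341187.14
Import duty = 341187.14 × 4% = 13647.49
Buyer bears (B): 6592.86 + 64.97 + 815.15 + 375.09 + 160.91 = 8008.98
Landed cost (B) = invoice 334529.31 + 8008.98 + duty 13647.49 = 356185.78
Difference = |363923.42 − 356185.78| = 7737.64

Supplier B is cheaper by CNY 7737.64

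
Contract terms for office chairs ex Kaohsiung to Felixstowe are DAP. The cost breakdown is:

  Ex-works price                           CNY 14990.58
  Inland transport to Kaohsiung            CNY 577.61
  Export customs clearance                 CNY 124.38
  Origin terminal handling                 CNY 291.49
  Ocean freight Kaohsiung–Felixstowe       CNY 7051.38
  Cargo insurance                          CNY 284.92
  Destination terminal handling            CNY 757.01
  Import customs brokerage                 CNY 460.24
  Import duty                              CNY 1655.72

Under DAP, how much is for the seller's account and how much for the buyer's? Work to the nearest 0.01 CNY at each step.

DAP: the seller bears all costs to the named destination except import duty and clearance.
Seller's account: goods 14990.58 + inland to port 577.61 + export clearance 124.38 + origin terminal 291.49 + freight 7051.38 + insurance 284.92 + destination terminal 757.01 = 24077.37
Buyer's account: brokerage 460.24 + duty 1655.72 = 2115.96

Seller: CNY 24077.37; buyer: CNY 2115.96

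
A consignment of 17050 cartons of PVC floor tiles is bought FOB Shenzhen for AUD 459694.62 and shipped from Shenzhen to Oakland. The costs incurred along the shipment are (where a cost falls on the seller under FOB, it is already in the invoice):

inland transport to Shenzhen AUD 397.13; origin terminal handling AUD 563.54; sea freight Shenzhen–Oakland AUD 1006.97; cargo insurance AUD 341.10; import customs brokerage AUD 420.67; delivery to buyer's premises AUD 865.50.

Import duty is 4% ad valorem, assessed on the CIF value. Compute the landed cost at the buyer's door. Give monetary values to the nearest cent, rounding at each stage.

Total landed cost: AUD 480770.57

FOB: the seller bears costs until goods are on board at the origin port; the buyer bears freight, insurance and all costs thereafter.
Already in the invoice (seller's account under FOB): inland to port, origin terminal — exclude.
CIF value = FOB price + freight + insurance = 459694.62 + 1006.97 + 341.10 = 461042.69
Import duty = 461042.69 × 4% = 18441.71
Buyer bears: freight 1006.97 + insurance 341.10 + brokerage 420.67 + delivery 865.50 + duty 18441.71 = 21075.95
Landed cost = invoice 459694.62 + 21075.95 = 480770.57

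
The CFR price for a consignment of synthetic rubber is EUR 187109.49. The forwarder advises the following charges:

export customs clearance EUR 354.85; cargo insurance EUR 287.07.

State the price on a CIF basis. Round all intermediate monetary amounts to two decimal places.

Not relevant to the conversion: export clearance — on the seller under both CFR and CIF; already in the CFR price and stays in the CIF price.
From CFR to CIF, the seller additionally bears: insurance.
CIF price = 187109.49 + 287.07 = 187396.56

CIF price: EUR 187396.56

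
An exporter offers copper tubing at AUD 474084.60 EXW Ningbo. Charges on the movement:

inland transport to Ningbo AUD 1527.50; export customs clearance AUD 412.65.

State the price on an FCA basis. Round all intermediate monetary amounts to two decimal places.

FCA price: AUD 476024.75

From EXW to FCA, the seller additionally bears: inland to port, export clearance.
FCA price = 474084.60 + 1527.50 + 412.65 = 476024.75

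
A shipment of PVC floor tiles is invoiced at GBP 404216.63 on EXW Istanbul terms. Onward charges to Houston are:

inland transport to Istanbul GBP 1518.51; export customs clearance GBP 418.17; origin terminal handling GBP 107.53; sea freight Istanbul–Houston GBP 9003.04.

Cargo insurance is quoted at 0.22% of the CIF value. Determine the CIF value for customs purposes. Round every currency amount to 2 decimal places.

Let C be the CIF value. C = EXW price + pre-shipment costs + freight + 0.22% × C
C − 0.22% × C = 404216.63 + 1518.51 + 418.17 + 107.53 + 9003.04
0.9978 × C = 415263.88
C = 415263.88 / 0.9978 = 416179.47
Insurance premium = 0.22% × 416179.47 = 915.59

CIF value: GBP 416179.47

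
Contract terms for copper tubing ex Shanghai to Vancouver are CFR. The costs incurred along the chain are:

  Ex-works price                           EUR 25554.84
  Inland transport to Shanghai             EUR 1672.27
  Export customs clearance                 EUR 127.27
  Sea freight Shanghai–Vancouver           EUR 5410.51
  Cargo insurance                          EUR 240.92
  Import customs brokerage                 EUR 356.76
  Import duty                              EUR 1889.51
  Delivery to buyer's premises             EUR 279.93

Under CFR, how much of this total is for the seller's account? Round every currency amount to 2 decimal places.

CFR: the seller pays costs through ocean freight to the destination port, but not insurance.
Seller's account: goods 25554.84 + inland to port 1672.27 + export clearance 127.27 + freight 5410.51 = 32764.89
Buyer's account: insurance 240.92 + brokerage 356.76 + duty 1889.51 + delivery 279.93 = 2767.12

Seller's account: EUR 32764.89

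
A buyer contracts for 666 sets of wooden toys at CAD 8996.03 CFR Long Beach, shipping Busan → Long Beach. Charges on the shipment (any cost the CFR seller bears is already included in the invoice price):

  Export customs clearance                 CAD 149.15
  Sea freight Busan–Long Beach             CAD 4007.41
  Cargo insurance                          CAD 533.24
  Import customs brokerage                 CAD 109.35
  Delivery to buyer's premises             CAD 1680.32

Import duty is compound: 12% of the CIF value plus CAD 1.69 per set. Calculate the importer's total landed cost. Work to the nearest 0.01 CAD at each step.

Total landed cost: CAD 13587.99

CFR: the seller pays costs through ocean freight to the destination port, but not insurance.
Already in the invoice (seller's account under CFR): export clearance, freight — exclude.
CIF value = CFR price + insurance = 8996.03 + 533.24 = 9529.27
Ad valorem component: 9529.27 × 12% = 1143.51
Specific component: 666 × 1.69 = 1125.54
Import duty = 1143.51 + 1125.54 = 2269.05
Buyer bears: insurance 533.24 + brokerage 109.35 + delivery 1680.32 + duty 2269.05 = 4591.96
Landed cost = invoice 8996.03 + 4591.96 = 13587.99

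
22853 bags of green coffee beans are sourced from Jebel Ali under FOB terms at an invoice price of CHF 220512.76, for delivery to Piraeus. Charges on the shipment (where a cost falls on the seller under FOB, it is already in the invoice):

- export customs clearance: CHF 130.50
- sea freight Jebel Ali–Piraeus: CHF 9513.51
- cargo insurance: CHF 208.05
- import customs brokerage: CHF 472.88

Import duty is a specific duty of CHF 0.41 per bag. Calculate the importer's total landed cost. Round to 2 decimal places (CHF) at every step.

Total landed cost: CHF 240076.93

FOB: the seller bears costs until goods are on board at the origin port; the buyer bears freight, insurance and all costs thereafter.
Already in the invoice (seller's account under FOB): export clearance — exclude.
CIF value = FOB price + freight + insurance = 220512.76 + 9513.51 + 208.05 = 230234.32
Import duty = 22853 × 0.41 = 9369.73
Buyer bears: freight 9513.51 + insurance 208.05 + brokerage 472.88 + duty 9369.73 = 19564.17
Landed cost = invoice 220512.76 + 19564.17 = 240076.93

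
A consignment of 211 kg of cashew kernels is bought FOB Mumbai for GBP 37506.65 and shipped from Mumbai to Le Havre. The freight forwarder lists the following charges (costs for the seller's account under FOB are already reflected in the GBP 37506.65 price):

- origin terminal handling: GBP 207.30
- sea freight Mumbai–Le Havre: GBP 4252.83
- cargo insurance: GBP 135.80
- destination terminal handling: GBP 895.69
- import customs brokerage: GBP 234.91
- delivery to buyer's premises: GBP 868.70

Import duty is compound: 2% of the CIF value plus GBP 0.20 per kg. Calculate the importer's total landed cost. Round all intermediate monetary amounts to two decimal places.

Total landed cost: GBP 44774.69

FOB: the seller bears costs until goods are on board at the origin port; the buyer bears freight, insurance and all costs thereafter.
Already in the invoice (seller's account under FOB): origin terminal — exclude.
CIF value = FOB price + freight + insurance = 37506.65 + 4252.83 + 135.80 = 41895.28
Ad valorem component: 41895.28 × 2% = 837.91
Specific component: 211 × 0.20 = 42.20
Import duty = 837.91 + 42.20 = 880.11
Buyer bears: freight 4252.83 + insurance 135.80 + destination terminal 895.69 + brokerage 234.91 + delivery 868.70 + duty 880.11 = 7268.04
Landed cost = invoice 37506.65 + 7268.04 = 44774.69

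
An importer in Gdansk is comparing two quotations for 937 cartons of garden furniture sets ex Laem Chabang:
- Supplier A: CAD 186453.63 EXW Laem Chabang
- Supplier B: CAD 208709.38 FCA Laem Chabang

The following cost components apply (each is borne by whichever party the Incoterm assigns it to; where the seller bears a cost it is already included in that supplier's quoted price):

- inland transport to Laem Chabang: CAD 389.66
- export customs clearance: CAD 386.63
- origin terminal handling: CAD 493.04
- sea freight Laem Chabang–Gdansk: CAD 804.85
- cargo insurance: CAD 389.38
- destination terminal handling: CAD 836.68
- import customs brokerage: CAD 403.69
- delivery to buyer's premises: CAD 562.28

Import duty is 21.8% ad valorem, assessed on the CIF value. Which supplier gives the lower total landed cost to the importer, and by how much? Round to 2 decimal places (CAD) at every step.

Supplier A is cheaper by CAD 26161.98

Supplier A (EXW):
CIF value = EXW price + inland to port + export clearance + origin terminal + freight + insurance = 186453.63 + 389.66 + 386.63 + 493.04 + 804.85 + 389.38 = 188917.19
Import duty = 188917.19 × 21.8% = 41183.95
Buyer bears (A): 389.66 + 386.63 + 493.04 + 804.85 + 389.38 + 836.68 + 403.69 + 562.28 = 4266.21
Landed cost (A) = invoice 186453.63 + 4266.21 + duty 41183.95 = 231903.79
Supplier B (FCA):
CIF value = FCA price + origin terminal + freight + insurance = 208709.38 + 493.04 + 804.85 + 389.38 = 210396.65
Import duty = 210396.65 × 21.8% = 45866.47
Buyer bears (B): 493.04 + 804.85 + 389.38 + 836.68 + 403.69 + 562.28 = 3489.92
Landed cost (B) = invoice 208709.38 + 3489.92 + duty 45866.47 = 258065.77
Difference = |231903.79 − 258065.77| = 26161.98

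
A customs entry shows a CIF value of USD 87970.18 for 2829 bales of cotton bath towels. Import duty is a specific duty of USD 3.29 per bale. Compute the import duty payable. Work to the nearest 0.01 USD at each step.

Import duty = 2829 × 3.29 = 9307.41

Import duty: USD 9307.41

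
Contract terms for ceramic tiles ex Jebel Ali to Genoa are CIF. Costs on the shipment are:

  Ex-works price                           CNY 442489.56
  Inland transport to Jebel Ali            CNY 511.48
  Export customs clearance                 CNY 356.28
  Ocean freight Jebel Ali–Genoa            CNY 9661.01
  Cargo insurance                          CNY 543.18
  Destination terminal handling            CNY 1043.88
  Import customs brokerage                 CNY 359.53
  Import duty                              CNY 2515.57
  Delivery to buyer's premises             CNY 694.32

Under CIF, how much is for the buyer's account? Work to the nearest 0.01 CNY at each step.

CIF: the seller pays costs through ocean freight and marine insurance to the destination port.
Seller's account: goods 442489.56 + inland to port 511.48 + export clearance 356.28 + freight 9661.01 + insurance 543.18 = 453561.51
Buyer's account: destination terminal 1043.88 + brokerage 359.53 + duty 2515.57 + delivery 694.32 = 4613.30

Buyer's account: CNY 4613.30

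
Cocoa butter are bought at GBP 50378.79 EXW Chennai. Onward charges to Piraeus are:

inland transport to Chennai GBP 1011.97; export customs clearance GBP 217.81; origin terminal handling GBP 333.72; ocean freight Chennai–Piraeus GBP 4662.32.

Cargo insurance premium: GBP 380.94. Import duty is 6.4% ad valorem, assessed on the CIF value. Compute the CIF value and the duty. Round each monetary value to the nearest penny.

CIF value: GBP 56985.55; import duty: GBP 3647.08

CIF = EXW price + pre-shipment costs + freight + insurance
CIF = 50378.79 + 1011.97 + 217.81 + 333.72 + 4662.32 + 380.94 = 56985.55
Import duty = 56985.55 × 6.4% = 3647.08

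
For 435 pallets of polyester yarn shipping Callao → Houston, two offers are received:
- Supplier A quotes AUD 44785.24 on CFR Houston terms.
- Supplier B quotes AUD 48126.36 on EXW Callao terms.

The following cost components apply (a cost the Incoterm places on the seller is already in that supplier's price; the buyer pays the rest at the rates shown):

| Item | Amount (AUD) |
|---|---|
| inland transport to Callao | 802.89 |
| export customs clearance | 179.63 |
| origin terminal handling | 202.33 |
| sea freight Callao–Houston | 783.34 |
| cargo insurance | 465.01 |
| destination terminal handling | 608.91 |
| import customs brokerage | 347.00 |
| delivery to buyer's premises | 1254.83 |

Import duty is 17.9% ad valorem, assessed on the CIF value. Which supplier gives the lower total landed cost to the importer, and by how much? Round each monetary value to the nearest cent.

Supplier A is cheaper by AUD 6259.68

Supplier A (CFR):
CIF value = CFR price + insurance = 44785.24 + 465.01 = 45250.25
Import duty = 45250.25 × 17.9% = 8099.79
Buyer bears (A): 465.01 + 608.91 + 347.00 + 1254.83 = 2675.75
Landed cost (A) = invoice 44785.24 + 2675.75 + duty 8099.79 = 55560.78
Supplier B (EXW):
CIF value = EXW price + inland to port + export clearance + origin terminal + freight + insurance = 48126.36 + 802.89 + 179.63 + 202.33 + 783.34 + 465.01 = 50559.56
Import duty = 50559.56 × 17.9% = 9050.16
Buyer bears (B): 802.89 + 179.63 + 202.33 + 783.34 + 465.01 + 608.91 + 347.00 + 1254.83 = 4643.94
Landed cost (B) = invoice 48126.36 + 4643.94 + duty 9050.16 = 61820.46
Difference = |55560.78 − 61820.46| = 6259.68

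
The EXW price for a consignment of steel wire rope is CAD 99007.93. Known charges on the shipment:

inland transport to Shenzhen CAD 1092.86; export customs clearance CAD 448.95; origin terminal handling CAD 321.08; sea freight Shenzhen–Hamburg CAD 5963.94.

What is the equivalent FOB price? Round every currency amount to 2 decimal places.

FOB price: CAD 100870.82

Not relevant to the conversion: freight — on the buyer under both terms; not part of either seller's price.
From EXW to FOB, the seller additionally bears: inland to port, export clearance, origin terminal.
FOB price = 99007.93 + 1092.86 + 448.95 + 321.08 = 100870.82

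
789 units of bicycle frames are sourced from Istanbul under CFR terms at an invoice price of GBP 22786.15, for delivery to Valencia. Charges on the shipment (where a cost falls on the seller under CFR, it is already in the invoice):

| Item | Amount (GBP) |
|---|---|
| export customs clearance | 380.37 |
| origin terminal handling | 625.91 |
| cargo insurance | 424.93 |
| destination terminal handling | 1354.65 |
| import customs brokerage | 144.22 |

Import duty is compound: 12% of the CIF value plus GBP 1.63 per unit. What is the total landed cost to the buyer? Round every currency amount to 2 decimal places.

Total landed cost: GBP 28781.35

CFR: the seller pays costs through ocean freight to the destination port, but not insurance.
Already in the invoice (seller's account under CFR): export clearance, origin terminal — exclude.
CIF value = CFR price + insurance = 22786.15 + 424.93 = 23211.08
Ad valorem component: 23211.08 × 12% = 2785.33
Specific component: 789 × 1.63 = 1286.07
Import duty = 2785.33 + 1286.07 = 4071.40
Buyer bears: insurance 424.93 + destination terminal 1354.65 + brokerage 144.22 + duty 4071.40 = 5995.20
Landed cost = invoice 22786.15 + 5995.20 = 28781.35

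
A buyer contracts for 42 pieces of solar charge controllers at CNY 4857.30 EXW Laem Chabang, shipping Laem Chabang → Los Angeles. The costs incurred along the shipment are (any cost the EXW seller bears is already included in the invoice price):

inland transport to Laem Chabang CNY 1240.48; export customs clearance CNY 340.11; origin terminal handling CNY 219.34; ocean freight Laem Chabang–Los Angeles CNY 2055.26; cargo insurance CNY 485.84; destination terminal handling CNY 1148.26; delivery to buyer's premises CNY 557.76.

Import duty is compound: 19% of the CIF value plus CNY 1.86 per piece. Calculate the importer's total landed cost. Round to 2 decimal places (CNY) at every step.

Total landed cost: CNY 12730.15

EXW: the seller makes goods available at their premises; the buyer bears all onward costs.
CIF value = EXW price + inland to port + export clearance + origin terminal + freight + insurance = 4857.30 + 1240.48 + 340.11 + 219.34 + 2055.26 + 485.84 = 9198.33
Ad valorem component: 9198.33 × 19% = 1747.68
Specific component: 42 × 1.86 = 78.12
Import duty = 1747.68 + 78.12 = 1825.80
Buyer bears: inland to port 1240.48 + export clearance 340.11 + origin terminal 219.34 + freight 2055.26 + insurance 485.84 + destination terminal 1148.26 + delivery 557.76 + duty 1825.80 = 7872.85
Landed cost = invoice 4857.30 + 7872.85 = 12730.15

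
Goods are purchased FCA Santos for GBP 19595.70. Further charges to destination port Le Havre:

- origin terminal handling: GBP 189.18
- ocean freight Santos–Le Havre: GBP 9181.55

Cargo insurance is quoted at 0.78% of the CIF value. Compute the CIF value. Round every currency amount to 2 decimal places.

Let C be the CIF value. C = FCA price + pre-shipment costs + freight + 0.78% × C
C − 0.78% × C = 19595.70 + 189.18 + 9181.55
0.9922 × C = 28966.43
C = 28966.43 / 0.9922 = 29194.14
Insurance premium = 0.78% × 29194.14 = 227.71

CIF value: GBP 29194.14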